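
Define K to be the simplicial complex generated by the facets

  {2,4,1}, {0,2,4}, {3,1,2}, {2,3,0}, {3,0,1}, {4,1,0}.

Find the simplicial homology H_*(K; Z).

H_0 ≅ Z,  H_1 = 0,  H_2 ≅ Z.

Take the total order 0 < 1 < 2 < 3 < 4 on the vertex set. Then K (dimension 2) consists of the simplices:

  0-simplices (5): [0], [1], [2], [3], [4]
  1-simplices (9): [0,1], [0,2], [0,3], [0,4], [1,2], [1,3], [1,4], [2,3], [2,4]
  2-simplices (6): [0,1,3], [0,1,4], [0,2,3], [0,2,4], [1,2,3], [1,2,4]

giving chain groups C_0 ≅ Z^5, C_1 ≅ Z^9, C_2 ≅ Z^6.

∂_1: C_1 → C_0 is given by ∂[p,q] = [q] − [p]. For instance
  ∂[0,4] = [4] − [0].
The 5×9 boundary matrix has rank 4 and Smith normal form diag(1,1,1,1).

The boundary map ∂_2: C_2 → C_1 maps a triangle to the signed sum of its edges. For instance
  ∂[1,2,3] = [2,3] − [1,3] + [1,2],
  ∂[1,2,4] = [2,4] − [1,4] + [1,2].
As a 9×6 matrix over Z this has rank 5, with invariant factors (1,1,1,1,1).

Reading off H_k = ker ∂_k / im ∂_{k+1}:

  H_0: rank C_0 − rank ∂_1 = 5 − 4 = 1, and the invariant factors of ∂_1 are all 1, so H_0 ≅ Z.
  H_1: rank ker ∂_1 − rank ∂_2 = (9 − 4) − 5 = 0, and the invariant factors of ∂_2 are all 1, so H_1 ≅ 0.
  H_2: rank ker ∂_2 − rank ∂_3 = (6 − 5) − 0 = 1, and there is no ∂_3, so H_2 ≅ Z.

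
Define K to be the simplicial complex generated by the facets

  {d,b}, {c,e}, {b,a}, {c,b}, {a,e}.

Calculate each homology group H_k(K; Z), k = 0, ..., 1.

H_0 ≅ Z,  H_1 ≅ Z.

Order the vertices as a < b < c < d < e. Listing each simplex with vertices in this order, K has dimension 1 with simplices:

  0-simplices (5): a, b, c, d, e
  1-simplices (5): ab, ae, bc, bd, ce

Hence C_0 ≅ Z^5, C_1 ≅ Z^5.

∂_1: C_1 → C_0 is given by ∂[p,q] = [q] − [p].
The 5×5 boundary matrix has rank 4 and Smith normal form diag(1,1,1,1).

Now H_k = ker ∂_k / im ∂_{k+1}, so:

  H_0: rank C_0 − rank ∂_1 = 5 − 4 = 1, and the invariant factors of ∂_1 are all 1, so H_0 ≅ Z.
  H_1: rank ker ∂_1 − rank ∂_2 = (5 − 4) − 0 = 1, and there is no ∂_2, so H_1 ≅ Z.

As a check, the Euler characteristic is 5 − 5 = 0, which agrees with 1 − 1 = 0.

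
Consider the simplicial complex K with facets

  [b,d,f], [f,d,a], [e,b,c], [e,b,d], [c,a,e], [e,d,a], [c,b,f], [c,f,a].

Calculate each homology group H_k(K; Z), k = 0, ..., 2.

H_0 ≅ Z,  H_1 = 0,  H_2 ≅ Z.

Fix the vertex order a < b < c < d < e < f and write every simplex with vertices in increasing order. Then dim K = 2 and the simplices of K are:

  0-simplices (6): a, b, c, d, e, f
  1-simplices (12): ac, ad, ae, af, bc, bd, be, bf, ce, cf, de, df
  2-simplices (8): ace, acf, ade, adf, bce, bcf, bde, bdf

so the chain groups are C_0 ≅ Z^6, C_1 ≅ Z^12, C_2 ≅ Z^8.

Boundary ∂_1: C_1 → C_0 is given by ∂[p,q] = [q] − [p]. For instance
  ∂bf = f − b.
As a 6×12 matrix over Z this has rank 5, with invariant factors (1,1,1,1,1).

∂_2: C_2 → C_1 acts by ∂[p,q,r] = [q,r] − [p,r] + [p,q]. For instance
  ∂bde = de − be + bd,
  ∂acf = cf − af + ac.
This gives a 12×8 integer matrix of rank 7; reducing to Smith normal form yields diagonal entries (1,1,1,1,1,1,1).

Computing H_k = (kernel of ∂_k) / (image of ∂_{k+1}):

  H_0: rank C_0 − rank ∂_1 = 6 − 5 = 1, and the invariant factors of ∂_1 are all 1, so H_0 = Z.
  H_1: rank ker ∂_1 − rank ∂_2 = (12 − 5) − 7 = 0, and the invariant factors of ∂_2 are all 1, so H_1 = 0.
  H_2: rank ker ∂_2 − rank ∂_3 = (8 − 7) − 0 = 1, and there is no ∂_3, so H_2 = Z.

As a check, the Euler characteristic is 6 − 12 + 8 = 2, which agrees with 1 − 0 + 1 = 2.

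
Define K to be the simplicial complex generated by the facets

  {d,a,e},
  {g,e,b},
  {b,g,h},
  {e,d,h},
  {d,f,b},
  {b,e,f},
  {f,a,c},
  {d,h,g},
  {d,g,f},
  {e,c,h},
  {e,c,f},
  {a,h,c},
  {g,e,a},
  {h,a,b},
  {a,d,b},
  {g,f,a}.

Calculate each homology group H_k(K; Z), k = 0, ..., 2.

Order the vertices as a < b < c < d < e < f < g < h. Listing each simplex with vertices in this order, K has dimension 2 with simplices:

  0-simplices (8): a, b, c, d, e, f, g, h
  1-simplices (24): ab, ac, ad, ae, af, ag, ah, bd, be, bf, bg, bh, ce, cf, ch, de, df, dg, dh, ef, eg, eh, fg, gh
  2-simplices (16): abd, abh, acf, ach, ade, aeg, afg, bdf, bef, beg, bgh, cef, ceh, deh, dfg, dgh

giving chain groups C_0 ≅ Z^8, C_1 ≅ Z^24, C_2 ≅ Z^16.

Boundary ∂_1: C_1 → C_0 sends each edge [p,q] (with p < q) to q − p. For instance
  ∂af = f − a.
As a 8×24 matrix over Z this has rank 7, with invariant factors (1,1,1,1,1,1,1).

Boundary ∂_2: C_2 → C_1 sends each 2-simplex [p,q,r] to [q,r] − [p,r] + [p,q]. For instance
  ∂abd = bd − ad + ab,
  ∂ade = de − ae + ad.
The resulting 24×16 matrix has rank 15, and its Smith normal form has invariant factors (1,1,1,1,1,1,1,1,1,1,1,1,1,1,1).

Computing H_k = (kernel of ∂_k) / (image of ∂_{k+1}):

  H_0: rank C_0 − rank ∂_1 = 8 − 7 = 1, and the invariant factors of ∂_1 are all 1, so H_0 = Z.
  H_1: rank ker ∂_1 − rank ∂_2 = (24 − 7) − 15 = 2, and the invariant factors of ∂_2 are all 1, so H_1 = Z^2.
  H_2: rank ker ∂_2 − rank ∂_3 = (16 − 15) − 0 = 1, and there is no ∂_3, so H_2 = Z.

As a check, the Euler characteristic is 8 − 24 + 16 = 0, which agrees with 1 − 2 + 1 = 0.

H_0 ≅ Z,  H_1 ≅ Z^2,  H_2 ≅ Z.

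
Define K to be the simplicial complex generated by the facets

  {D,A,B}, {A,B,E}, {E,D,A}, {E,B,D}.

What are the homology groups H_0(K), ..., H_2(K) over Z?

Fix the vertex order A < B < D < E and write every simplex with vertices in increasing order. Then dim K = 2 and the simplices of K are:

  0-simplices (4): A, B, D, E
  1-simplices (6): AB, AD, AE, BD, BE, DE
  2-simplices (4): ABD, ABE, ADE, BDE

so the chain groups are C_0 ≅ Z^4, C_1 ≅ Z^6, C_2 ≅ Z^4.

The boundary map ∂_1: C_1 → C_0 is given by ∂[p,q] = [q] − [p].
The resulting 4×6 matrix has rank 3, and its Smith normal form has invariant factors (1,1,1).

The boundary map ∂_2: C_2 → C_1 maps a triangle to the signed sum of its edges. For instance
  ∂BDE = DE − BE + BD,
  ∂ADE = DE − AE + AD.
The 6×4 boundary matrix has rank 3 and Smith normal form diag(1,1,1).

Now H_k = ker ∂_k / im ∂_{k+1}, so:

  H_0: rank C_0 − rank ∂_1 = 4 − 3 = 1, and the invariant factors of ∂_1 are all 1, so H_0 = Z.
  H_1: rank ker ∂_1 − rank ∂_2 = (6 − 3) − 3 = 0, and the invariant factors of ∂_2 are all 1, so H_1 = 0.
  H_2: rank ker ∂_2 − rank ∂_3 = (4 − 3) − 0 = 1, and there is no ∂_3, so H_2 = Z.

As a check, the Euler characteristic is 4 − 6 + 4 = 2, which agrees with 1 − 0 + 1 = 2.

H_0 = Z,  H_1 = 0,  H_2 = Z.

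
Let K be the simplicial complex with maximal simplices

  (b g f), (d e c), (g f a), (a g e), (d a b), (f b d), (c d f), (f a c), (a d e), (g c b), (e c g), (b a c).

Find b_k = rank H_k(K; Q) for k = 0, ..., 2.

b_0 = 1, b_1 = 0, b_2 = 0.

We work with the vertex ordering a < b < c < d < e < f < g. The simplices of K, each written with vertices in increasing order, are:

  0-simplices (7): a, b, c, d, e, f, g
  1-simplices (18): ab, ac, ad, ae, af, ag, bc, bd, bf, bg, cd, ce, cf, cg, de, df, eg, fg
  2-simplices (12): abc, abd, acf, ade, aeg, afg, bcg, bdf, bfg, cde, cdf, ceg

so the chain groups are C_0 ≅ Z^7, C_1 ≅ Z^18, C_2 ≅ Z^12.

Boundary ∂_1: C_1 → C_0 maps an edge to its endpoints' difference, ∂[p,q] = q − p.
This gives a 7×18 integer matrix of rank 6; reducing to Smith normal form yields diagonal entries (1,1,1,1,1,1).

Boundary ∂_2: C_2 → C_1 maps a triangle to the signed sum of its edges. For instance
  ∂bcg = cg − bg + bc,
  ∂ade = de − ae + ad.
The resulting 18×12 matrix has rank 12, and its Smith normal form has invariant factors (1,1,1,1,1,1,1,1,1,1,1,2).

From H_k ≅ ker(∂_k) / im(∂_{k+1}) we obtain:

  H_0: rank C_0 − rank ∂_1 = 7 − 6 = 1, and the invariant factors of ∂_1 are all 1, so H_0 = Z.
  H_1: rank ker ∂_1 − rank ∂_2 = (18 − 6) − 12 = 0, and ∂_2 has invariant factor 2 > 1, so H_1 = Z/2.
  H_2: rank ker ∂_2 − rank ∂_3 = (12 − 12) − 0 = 0, and there is no ∂_3, so H_2 = 0.

(K is a triangulation of the real projective plane RP^2.)

Hence the Betti numbers are b_0 = 1, b_1 = 0, b_2 = 0.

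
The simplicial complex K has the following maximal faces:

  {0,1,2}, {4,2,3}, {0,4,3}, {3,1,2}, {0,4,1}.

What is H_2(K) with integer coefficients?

Fix the vertex order 0 < 1 < 2 < 3 < 4 and write every simplex with vertices in increasing order. Then dim K = 2 and the simplices of K are:

  0-simplices (5): [0], [1], [2], [3], [4]
  1-simplices (10): [0,1], [0,2], [0,3], [0,4], [1,2], [1,3], [1,4], [2,3], [2,4], [3,4]
  2-simplices (5): [0,1,2], [0,1,4], [0,3,4], [1,2,3], [2,3,4]

so the chain groups are C_0 ≅ Z^5, C_1 ≅ Z^10, C_2 ≅ Z^5.

Boundary ∂_1: C_1 → C_0 maps an edge to its endpoints' difference, ∂[p,q] = q − p. For instance
  ∂[0,4] = [4] − [0].
The 5×10 boundary matrix has rank 4 and Smith normal form diag(1,1,1,1).

Boundary ∂_2: C_2 → C_1 maps a triangle to the signed sum of its edges. For instance
  ∂[1,2,3] = [2,3] − [1,3] + [1,2],
  ∂[0,1,2] = [1,2] − [0,2] + [0,1].
As a 10×5 matrix over Z this has rank 5, with invariant factors (1,1,1,1,1).

From H_k ≅ ker(∂_k) / im(∂_{k+1}) we obtain:

  H_2: rank ker ∂_2 − rank ∂_3 = (5 − 5) − 0 = 0, and there is no ∂_3, so H_2 = 0.

H_2 = 0.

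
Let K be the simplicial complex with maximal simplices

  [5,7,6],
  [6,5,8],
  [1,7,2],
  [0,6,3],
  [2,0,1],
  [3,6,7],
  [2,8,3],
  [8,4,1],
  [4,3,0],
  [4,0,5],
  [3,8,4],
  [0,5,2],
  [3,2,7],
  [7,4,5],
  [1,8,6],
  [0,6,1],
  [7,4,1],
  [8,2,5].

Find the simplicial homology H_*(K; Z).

H_0 = Z,  H_1 = Z^2,  H_2 = Z.

Take the total order 0 < 1 < 2 < 3 < 4 < 5 < 6 < 7 < 8 on the vertex set. Then K (dimension 2) consists of the simplices:

  0-simplices (9): [0], [1], [2], [3], [4], [5], [6], [7], [8]
  1-simplices (27): (27 of them)
  2-simplices (18): [0,1,2], [0,1,6], [0,2,5], [0,3,4], [0,3,6], [0,4,5], [1,2,7], [1,4,7], [1,4,8], [1,6,8], [2,3,7], [2,3,8], [2,5,8], [3,4,8], [3,6,7], [4,5,7], [5,6,7], [5,6,8]

giving chain groups C_0 ≅ Z^9, C_1 ≅ Z^27, C_2 ≅ Z^18.

The boundary map ∂_1: C_1 → C_0 sends each edge [p,q] (with p < q) to q − p.
The resulting 9×27 matrix has rank 8, and its Smith normal form has invariant factors (1,1,1,1,1,1,1,1).

∂_2: C_2 → C_1 maps a triangle to the signed sum of its edges. For instance
  ∂[4,5,7] = [5,7] − [4,7] + [4,5],
  ∂[5,6,8] = [6,8] − [5,8] + [5,6].
This gives a 27×18 integer matrix of rank 17; reducing to Smith normal form yields diagonal entries (1,1,1,1,1,1,1,1,1,1,1,1,1,1,1,1,1).

Now H_k = ker ∂_k / im ∂_{k+1}, so:

  H_0: rank C_0 − rank ∂_1 = 9 − 8 = 1, and the invariant factors of ∂_1 are all 1, so H_0 ≅ Z.
  H_1: rank ker ∂_1 − rank ∂_2 = (27 − 8) − 17 = 2, and the invariant factors of ∂_2 are all 1, so H_1 ≅ Z^2.
  H_2: rank ker ∂_2 − rank ∂_3 = (18 − 17) − 0 = 1, and there is no ∂_3, so H_2 ≅ Z.

As a check, the Euler characteristic is 9 − 27 + 18 = 0, which agrees with 1 − 2 + 1 = 0.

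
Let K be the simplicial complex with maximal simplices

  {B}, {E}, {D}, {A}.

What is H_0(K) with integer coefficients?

We work with the vertex ordering A < B < D < E. The simplices of K, each written with vertices in increasing order, are:

  0-simplices (4): A, B, D, E

so the chain groups are C_0 ≅ Z^4.

From H_k ≅ ker(∂_k) / im(∂_{k+1}) we obtain:

  H_0: rank C_0 − rank ∂_1 = 4 − 0 = 4, and there is no ∂_1, so H_0 ≅ Z^4.

(K is a triangulation of a set of 4 points.)

H_0 = Z^4.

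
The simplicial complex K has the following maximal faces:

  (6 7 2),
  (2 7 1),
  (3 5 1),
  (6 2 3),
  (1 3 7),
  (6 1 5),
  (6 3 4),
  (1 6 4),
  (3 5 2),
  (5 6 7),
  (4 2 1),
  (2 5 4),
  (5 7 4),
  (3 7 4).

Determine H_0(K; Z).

H_0 ≅ Z.

Fix the vertex order 1 < 2 < 3 < 4 < 5 < 6 < 7 and write every simplex with vertices in increasing order. Then dim K = 2 and the simplices of K are:

  0-simplices (7): [1], [2], [3], [4], [5], [6], [7]
  1-simplices (21): [1,2], [1,3], [1,4], [1,5], [1,6], [1,7], [2,3], [2,4], [2,5], [2,6], [2,7], [3,4], [3,5], [3,6], [3,7], [4,5], [4,6], [4,7], [5,6], [5,7], [6,7]
  2-simplices (14): [1,2,4], [1,2,7], [1,3,5], [1,3,7], [1,4,6], [1,5,6], [2,3,5], [2,3,6], [2,4,5], [2,6,7], [3,4,6], [3,4,7], [4,5,7], [5,6,7]

so the chain groups are C_0 ≅ Z^7, C_1 ≅ Z^21, C_2 ≅ Z^14.

The boundary map ∂_1: C_1 → C_0 is given by ∂[p,q] = [q] − [p].
The resulting 7×21 matrix has rank 6, and its Smith normal form has invariant factors (1,1,1,1,1,1).

The boundary map ∂_2: C_2 → C_1 maps a triangle to the signed sum of its edges. For instance
  ∂[5,6,7] = [6,7] − [5,7] + [5,6],
  ∂[2,6,7] = [6,7] − [2,7] + [2,6].
The 21×14 boundary matrix has rank 13 and Smith normal form diag(1,1,1,1,1,1,1,1,1,1,1,1,1).

Computing H_k = (kernel of ∂_k) / (image of ∂_{k+1}):

  H_0: rank C_0 − rank ∂_1 = 7 − 6 = 1, and the invariant factors of ∂_1 are all 1, so H_0 = Z.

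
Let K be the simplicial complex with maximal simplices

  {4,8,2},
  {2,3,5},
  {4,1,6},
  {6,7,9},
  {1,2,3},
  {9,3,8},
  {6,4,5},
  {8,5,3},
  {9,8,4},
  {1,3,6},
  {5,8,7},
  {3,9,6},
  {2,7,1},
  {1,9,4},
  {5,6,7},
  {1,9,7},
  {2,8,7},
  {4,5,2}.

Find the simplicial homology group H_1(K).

Fix the vertex order 1 < 2 < 3 < 4 < 5 < 6 < 7 < 8 < 9 and write every simplex with vertices in increasing order. Then dim K = 2 and the simplices of K are:

  0-simplices (9): [1], [2], [3], [4], [5], [6], [7], [8], [9]
  1-simplices (27): (27 of them)
  2-simplices (18): [1,2,3], [1,2,7], [1,3,6], [1,4,6], [1,4,9], [1,7,9], [2,3,5], [2,4,5], [2,4,8], [2,7,8], [3,5,8], [3,6,9], [3,8,9], [4,5,6], [4,8,9], [5,6,7], [5,7,8], [6,7,9]

giving chain groups C_0 ≅ Z^9, C_1 ≅ Z^27, C_2 ≅ Z^18.

Boundary ∂_1: C_1 → C_0 maps an edge to its endpoints' difference, ∂[p,q] = q − p. For instance
  ∂[6,9] = [9] − [6].
The 9×27 boundary matrix has rank 8 and Smith normal form diag(1,1,1,1,1,1,1,1).

∂_2: C_2 → C_1 sends each 2-simplex [p,q,r] to [q,r] − [p,r] + [p,q]. For instance
  ∂[4,8,9] = [8,9] − [4,9] + [4,8],
  ∂[2,4,5] = [4,5] − [2,5] + [2,4].
This gives a 27×18 integer matrix of rank 18; reducing to Smith normal form yields diagonal entries (1,1,1,1,1,1,1,1,1,1,1,1,1,1,1,1,1,2).

Now H_k = ker ∂_k / im ∂_{k+1}, so:

  H_1: rank ker ∂_1 − rank ∂_2 = (27 − 8) − 18 = 1, and ∂_2 has invariant factor 2 > 1, so H_1 = Z ⊕ Z/2.

H_1 ≅ Z ⊕ Z/2.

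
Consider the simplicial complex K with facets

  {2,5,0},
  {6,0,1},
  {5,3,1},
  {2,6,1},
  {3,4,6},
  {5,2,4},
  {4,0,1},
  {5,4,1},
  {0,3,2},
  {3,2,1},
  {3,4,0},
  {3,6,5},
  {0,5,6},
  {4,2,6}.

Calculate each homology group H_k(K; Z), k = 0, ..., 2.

We work with the vertex ordering 0 < 1 < 2 < 3 < 4 < 5 < 6. The simplices of K, each written with vertices in increasing order, are:

  0-simplices (7): [0], [1], [2], [3], [4], [5], [6]
  1-simplices (21): [0,1], [0,2], [0,3], [0,4], [0,5], [0,6], [1,2], [1,3], [1,4], [1,5], [1,6], [2,3], [2,4], [2,5], [2,6], [3,4], [3,5], [3,6], [4,5], [4,6], [5,6]
  2-simplices (14): [0,1,4], [0,1,6], [0,2,3], [0,2,5], [0,3,4], [0,5,6], [1,2,3], [1,2,6], [1,3,5], [1,4,5], [2,4,5], [2,4,6], [3,4,6], [3,5,6]

so the chain groups are C_0 ≅ Z^7, C_1 ≅ Z^21, C_2 ≅ Z^14.

Boundary ∂_1: C_1 → C_0 is given by ∂[p,q] = [q] − [p].
The 7×21 boundary matrix has rank 6 and Smith normal form diag(1,1,1,1,1,1).

∂_2: C_2 → C_1 maps a triangle to the signed sum of its edges. For instance
  ∂[0,2,3] = [2,3] − [0,3] + [0,2],
  ∂[0,1,6] = [1,6] − [0,6] + [0,1].
As a 21×14 matrix over Z this has rank 13, with invariant factors (1,1,1,1,1,1,1,1,1,1,1,1,1).

From H_k ≅ ker(∂_k) / im(∂_{k+1}) we obtain:

  H_0: rank C_0 − rank ∂_1 = 7 − 6 = 1, and the invariant factors of ∂_1 are all 1, so H_0 = Z.
  H_1: rank ker ∂_1 − rank ∂_2 = (21 − 6) − 13 = 2, and the invariant factors of ∂_2 are all 1, so H_1 = Z^2.
  H_2: rank ker ∂_2 − rank ∂_3 = (14 − 13) − 0 = 1, and there is no ∂_3, so H_2 = Z.

H_0 ≅ Z,  H_1 ≅ Z^2,  H_2 ≅ Z.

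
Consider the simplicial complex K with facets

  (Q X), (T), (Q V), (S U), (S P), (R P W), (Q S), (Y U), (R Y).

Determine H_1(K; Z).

H_1 ≅ Z.

Fix the vertex order P < Q < R < S < T < U < V < W < X < Y and write every simplex with vertices in increasing order. Then dim K = 2 and the simplices of K are:

  0-simplices (10): P, Q, R, S, T, U, V, W, X, Y
  1-simplices (10): PR, PS, PW, QS, QV, QX, RW, RY, SU, UY
  2-simplices (1): PRW

giving chain groups C_0 ≅ Z^10, C_1 ≅ Z^10, C_2 ≅ Z^1.

Boundary ∂_1: C_1 → C_0 sends each edge [p,q] (with p < q) to q − p.
This gives a 10×10 integer matrix of rank 8; reducing to Smith normal form yields diagonal entries (1,1,1,1,1,1,1,1).

∂_2: C_2 → C_1 sends each 2-simplex [p,q,r] to [q,r] − [p,r] + [p,q]. For instance
  ∂PRW = RW − PW + PR.
The 10×1 boundary matrix has rank 1 and Smith normal form diag(1).

Now H_k = ker ∂_k / im ∂_{k+1}, so:

  H_1: rank ker ∂_1 − rank ∂_2 = (10 − 8) − 1 = 1, and the invariant factors of ∂_2 are all 1, so H_1 = Z.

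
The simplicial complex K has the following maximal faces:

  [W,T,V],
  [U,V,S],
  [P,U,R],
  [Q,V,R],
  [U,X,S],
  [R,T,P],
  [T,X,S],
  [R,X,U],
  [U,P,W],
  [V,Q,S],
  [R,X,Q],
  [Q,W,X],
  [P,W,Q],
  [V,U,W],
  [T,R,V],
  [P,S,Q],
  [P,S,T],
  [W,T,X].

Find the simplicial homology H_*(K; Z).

We work with the vertex ordering P < Q < R < S < T < U < V < W < X. The simplices of K, each written with vertices in increasing order, are:

  0-simplices (9): P, Q, R, S, T, U, V, W, X
  1-simplices (27): PQ, PR, PS, PT, PU, PW, QR, QS, QV, QW, QX, RT, RU, RV, RX, ST, SU, SV, SX, TV, TW, TX, UV, UW, UX, VW, WX
  2-simplices (18): PQS, PQW, PRT, PRU, PST, PUW, QRV, QRX, QSV, QWX, RTV, RUX, STX, SUV, SUX, TVW, TWX, UVW

Hence C_0 ≅ Z^9, C_1 ≅ Z^27, C_2 ≅ Z^18.

The boundary map ∂_1: C_1 → C_0 maps an edge to its endpoints' difference, ∂[p,q] = q − p.
The 9×27 boundary matrix has rank 8 and Smith normal form diag(1,1,1,1,1,1,1,1).

∂_2: C_2 → C_1 sends each 2-simplex [p,q,r] to [q,r] − [p,r] + [p,q]. For instance
  ∂PRT = RT − PT + PR,
  ∂RTV = TV − RV + RT.
The resulting 27×18 matrix has rank 17, and its Smith normal form has invariant factors (1,1,1,1,1,1,1,1,1,1,1,1,1,1,1,1,1).

Now H_k = ker ∂_k / im ∂_{k+1}, so:

  H_0: rank C_0 − rank ∂_1 = 9 − 8 = 1, and the invariant factors of ∂_1 are all 1, so H_0 ≅ Z.
  H_1: rank ker ∂_1 − rank ∂_2 = (27 − 8) − 17 = 2, and the invariant factors of ∂_2 are all 1, so H_1 ≅ Z^2.
  H_2: rank ker ∂_2 − rank ∂_3 = (18 − 17) − 0 = 1, and there is no ∂_3, so H_2 ≅ Z.

H_0 = Z,  H_1 = Z^2,  H_2 = Z.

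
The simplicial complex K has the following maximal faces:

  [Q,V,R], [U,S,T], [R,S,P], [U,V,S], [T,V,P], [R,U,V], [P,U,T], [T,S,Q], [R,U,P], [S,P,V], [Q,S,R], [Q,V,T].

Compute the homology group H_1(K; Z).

H_1 ≅ Z/2.

Take the total order P < Q < R < S < T < U < V on the vertex set. Then K (dimension 2) consists of the simplices:

  0-simplices (7): P, Q, R, S, T, U, V
  1-simplices (18): PR, PS, PT, PU, PV, QR, QS, QT, QV, RS, RU, RV, ST, SU, SV, TU, TV, UV
  2-simplices (12): PRS, PRU, PSV, PTU, PTV, QRS, QRV, QST, QTV, RUV, STU, SUV

so the chain groups are C_0 ≅ Z^7, C_1 ≅ Z^18, C_2 ≅ Z^12.

The boundary map ∂_1: C_1 → C_0 maps an edge to its endpoints' difference, ∂[p,q] = q − p. For instance
  ∂SU = U − S.
The resulting 7×18 matrix has rank 6, and its Smith normal form has invariant factors (1,1,1,1,1,1).

Boundary ∂_2: C_2 → C_1 maps a triangle to the signed sum of its edges. For instance
  ∂PRU = RU − PU + PR,
  ∂QTV = TV − QV + QT.
The resulting 18×12 matrix has rank 12, and its Smith normal form has invariant factors (1,1,1,1,1,1,1,1,1,1,1,2).

Now H_k = ker ∂_k / im ∂_{k+1}, so:

  H_1: rank ker ∂_1 − rank ∂_2 = (18 − 6) − 12 = 0, and ∂_2 has invariant factor 2 > 1, so H_1 = Z/2.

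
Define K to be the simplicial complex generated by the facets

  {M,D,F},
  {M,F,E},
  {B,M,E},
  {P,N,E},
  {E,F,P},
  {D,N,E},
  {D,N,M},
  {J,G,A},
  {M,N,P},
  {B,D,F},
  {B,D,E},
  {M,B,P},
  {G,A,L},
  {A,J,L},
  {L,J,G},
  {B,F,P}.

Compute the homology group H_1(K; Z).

We work with the vertex ordering A < B < D < E < F < G < J < L < M < N < P. The simplices of K, each written with vertices in increasing order, are:

  0-simplices (11): A, B, D, E, F, G, J, L, M, N, P
  1-simplices (24): AG, AJ, AL, BD, BE, BF, BM, BP, DE, DF, DM, DN, EF, EM, EN, EP, FM, FP, GJ, GL, JL, MN, MP, NP
  2-simplices (16): AGJ, AGL, AJL, BDE, BDF, BEM, BFP, BMP, DEN, DFM, DMN, EFM, EFP, ENP, GJL, MNP

giving chain groups C_0 ≅ Z^11, C_1 ≅ Z^24, C_2 ≅ Z^16.

Boundary ∂_1: C_1 → C_0 sends each edge [p,q] (with p < q) to q − p.
This gives a 11×24 integer matrix of rank 9; reducing to Smith normal form yields diagonal entries (1,1,1,1,1,1,1,1,1).

Boundary ∂_2: C_2 → C_1 acts by ∂[p,q,r] = [q,r] − [p,r] + [p,q]. For instance
  ∂BDE = DE − BE + BD,
  ∂EFP = FP − EP + EF.
As a 24×16 matrix over Z this has rank 15, with invariant factors (1,1,1,1,1,1,1,1,1,1,1,1,1,1,2).

Now H_k = ker ∂_k / im ∂_{k+1}, so:

  H_1: rank ker ∂_1 − rank ∂_2 = (24 − 9) − 15 = 0, and ∂_2 has invariant factor 2 > 1, so H_1 ≅ Z/2.

H_1 ≅ Z/2.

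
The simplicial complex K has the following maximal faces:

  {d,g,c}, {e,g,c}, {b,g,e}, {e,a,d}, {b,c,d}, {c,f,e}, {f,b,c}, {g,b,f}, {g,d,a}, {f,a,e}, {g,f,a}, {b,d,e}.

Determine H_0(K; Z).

We work with the vertex ordering a < b < c < d < e < f < g. The simplices of K, each written with vertices in increasing order, are:

  0-simplices (7): a, b, c, d, e, f, g
  1-simplices (18): ad, ae, af, ag, bc, bd, be, bf, bg, cd, ce, cf, cg, de, dg, ef, eg, fg
  2-simplices (12): ade, adg, aef, afg, bcd, bcf, bde, beg, bfg, cdg, cef, ceg

Hence C_0 ≅ Z^7, C_1 ≅ Z^18, C_2 ≅ Z^12.

Boundary ∂_1: C_1 → C_0 is given by ∂[p,q] = [q] − [p]. For instance
  ∂bd = d − b.
The resulting 7×18 matrix has rank 6, and its Smith normal form has invariant factors (1,1,1,1,1,1).

The boundary map ∂_2: C_2 → C_1 maps a triangle to the signed sum of its edges. For instance
  ∂cdg = dg − cg + cd,
  ∂bcf = cf − bf + bc.
As a 18×12 matrix over Z this has rank 12, with invariant factors (1,1,1,1,1,1,1,1,1,1,1,2).

Reading off H_k = ker ∂_k / im ∂_{k+1}:

  H_0: rank C_0 − rank ∂_1 = 7 − 6 = 1, and the invariant factors of ∂_1 are all 1, so H_0 ≅ Z.

(K is a triangulation of the real projective plane RP^2.)

H_0 ≅ Z.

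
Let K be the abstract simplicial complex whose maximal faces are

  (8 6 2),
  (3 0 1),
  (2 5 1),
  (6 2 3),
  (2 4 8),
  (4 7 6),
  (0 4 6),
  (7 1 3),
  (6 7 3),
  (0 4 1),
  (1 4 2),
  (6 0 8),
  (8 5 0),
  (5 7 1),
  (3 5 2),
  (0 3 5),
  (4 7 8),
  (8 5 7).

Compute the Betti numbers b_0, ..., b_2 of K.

Order the vertices as 0 < 1 < 2 < 3 < 4 < 5 < 6 < 7 < 8. Listing each simplex with vertices in this order, K has dimension 2 with simplices:

  0-simplices (9): [0], [1], [2], [3], [4], [5], [6], [7], [8]
  1-simplices (27): (27 of them)
  2-simplices (18): [0,1,3], [0,1,4], [0,3,5], [0,4,6], [0,5,8], [0,6,8], [1,2,4], [1,2,5], [1,3,7], [1,5,7], [2,3,5], [2,3,6], [2,4,8], [2,6,8], [3,6,7], [4,6,7], [4,7,8], [5,7,8]

so the chain groups are C_0 ≅ Z^9, C_1 ≅ Z^27, C_2 ≅ Z^18.

∂_1: C_1 → C_0 is given by ∂[p,q] = [q] − [p].
This gives a 9×27 integer matrix of rank 8; reducing to Smith normal form yields diagonal entries (1,1,1,1,1,1,1,1).

The boundary map ∂_2: C_2 → C_1 sends each 2-simplex [p,q,r] to [q,r] − [p,r] + [p,q]. For instance
  ∂[4,7,8] = [7,8] − [4,8] + [4,7],
  ∂[2,4,8] = [4,8] − [2,8] + [2,4].
This gives a 27×18 integer matrix of rank 18; reducing to Smith normal form yields diagonal entries (1,1,1,1,1,1,1,1,1,1,1,1,1,1,1,1,1,2).

Now H_k = ker ∂_k / im ∂_{k+1}, so:

  H_0: rank C_0 − rank ∂_1 = 9 − 8 = 1, and the invariant factors of ∂_1 are all 1, so H_0 = Z.
  H_1: rank ker ∂_1 − rank ∂_2 = (27 − 8) − 18 = 1, and ∂_2 has invariant factor 2 > 1, so H_1 = Z ⊕ Z/2.
  H_2: rank ker ∂_2 − rank ∂_3 = (18 − 18) − 0 = 0, and there is no ∂_3, so H_2 = 0.

As a check, the Euler characteristic is 9 − 27 + 18 = 0, which agrees with 1 − 1 + 0 = 0.
(K is a triangulation of the Klein bottle.)

Hence the Betti numbers are b_0 = 1, b_1 = 1, b_2 = 0.

b_0 = 1, b_1 = 1, b_2 = 0.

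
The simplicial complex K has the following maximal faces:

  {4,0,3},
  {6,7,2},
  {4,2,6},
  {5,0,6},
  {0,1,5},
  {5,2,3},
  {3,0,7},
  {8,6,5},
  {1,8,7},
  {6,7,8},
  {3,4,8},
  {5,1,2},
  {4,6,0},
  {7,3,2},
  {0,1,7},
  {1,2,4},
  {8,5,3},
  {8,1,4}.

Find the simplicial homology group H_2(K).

We work with the vertex ordering 0 < 1 < 2 < 3 < 4 < 5 < 6 < 7 < 8. The simplices of K, each written with vertices in increasing order, are:

  0-simplices (9): [0], [1], [2], [3], [4], [5], [6], [7], [8]
  1-simplices (27): (27 of them)
  2-simplices (18): [0,1,5], [0,1,7], [0,3,4], [0,3,7], [0,4,6], [0,5,6], [1,2,4], [1,2,5], [1,4,8], [1,7,8], [2,3,5], [2,3,7], [2,4,6], [2,6,7], [3,4,8], [3,5,8], [5,6,8], [6,7,8]

so the chain groups are C_0 ≅ Z^9, C_1 ≅ Z^27, C_2 ≅ Z^18.

The boundary map ∂_1: C_1 → C_0 sends each edge [p,q] (with p < q) to q − p.
As a 9×27 matrix over Z this has rank 8, with invariant factors (1,1,1,1,1,1,1,1).

The boundary map ∂_2: C_2 → C_1 acts by ∂[p,q,r] = [q,r] − [p,r] + [p,q]. For instance
  ∂[1,7,8] = [7,8] − [1,8] + [1,7],
  ∂[0,4,6] = [4,6] − [0,6] + [0,4].
As a 27×18 matrix over Z this has rank 17, with invariant factors (1,1,1,1,1,1,1,1,1,1,1,1,1,1,1,1,1).

From H_k ≅ ker(∂_k) / im(∂_{k+1}) we obtain:

  H_2: rank ker ∂_2 − rank ∂_3 = (18 − 17) − 0 = 1, and there is no ∂_3, so H_2 ≅ Z.

H_2 = Z.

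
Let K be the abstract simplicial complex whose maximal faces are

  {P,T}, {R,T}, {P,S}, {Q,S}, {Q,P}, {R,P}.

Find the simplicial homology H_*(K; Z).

Fix the vertex order P < Q < R < S < T and write every simplex with vertices in increasing order. Then dim K = 1 and the simplices of K are:

  0-simplices (5): P, Q, R, S, T
  1-simplices (6): PQ, PR, PS, PT, QS, RT

Hence C_0 ≅ Z^5, C_1 ≅ Z^6.

∂_1: C_1 → C_0 maps an edge to its endpoints' difference, ∂[p,q] = q − p. For instance
  ∂PT = T − P.
As a 5×6 matrix over Z this has rank 4, with invariant factors (1,1,1,1).

Reading off H_k = ker ∂_k / im ∂_{k+1}:

  H_0: rank C_0 − rank ∂_1 = 5 − 4 = 1, and the invariant factors of ∂_1 are all 1, so H_0 = Z.
  H_1: rank ker ∂_1 − rank ∂_2 = (6 − 4) − 0 = 2, and there is no ∂_2, so H_1 = Z^2.

As a check, the Euler characteristic is 5 − 6 = -1, which agrees with 1 − 2 = -1.
(K is a triangulation of a wedge of 2 circles.)

H_0 ≅ Z,  H_1 ≅ Z^2.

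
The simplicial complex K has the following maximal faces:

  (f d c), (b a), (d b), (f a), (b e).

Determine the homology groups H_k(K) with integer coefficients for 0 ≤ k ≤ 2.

Fix the vertex order a < b < c < d < e < f and write every simplex with vertices in increasing order. Then dim K = 2 and the simplices of K are:

  0-simplices (6): a, b, c, d, e, f
  1-simplices (7): ab, af, bd, be, cd, cf, df
  2-simplices (1): cdf

so the chain groups are C_0 ≅ Z^6, C_1 ≅ Z^7, C_2 ≅ Z^1.

Boundary ∂_1: C_1 → C_0 sends each edge [p,q] (with p < q) to q − p.
The 6×7 boundary matrix has rank 5 and Smith normal form diag(1,1,1,1,1).

Boundary ∂_2: C_2 → C_1 sends each 2-simplex [p,q,r] to [q,r] − [p,r] + [p,q]. For instance
  ∂cdf = df − cf + cd.
As a 7×1 matrix over Z this has rank 1, with invariant factors (1).

Now H_k = ker ∂_k / im ∂_{k+1}, so:

  H_0: rank C_0 − rank ∂_1 = 6 − 5 = 1, and the invariant factors of ∂_1 are all 1, so H_0 ≅ Z.
  H_1: rank ker ∂_1 − rank ∂_2 = (7 − 5) − 1 = 1, and the invariant factors of ∂_2 are all 1, so H_1 ≅ Z.
  H_2: rank ker ∂_2 − rank ∂_3 = (1 − 1) − 0 = 0, and there is no ∂_3, so H_2 ≅ 0.

H_0 = Z,  H_1 = Z,  H_2 = 0.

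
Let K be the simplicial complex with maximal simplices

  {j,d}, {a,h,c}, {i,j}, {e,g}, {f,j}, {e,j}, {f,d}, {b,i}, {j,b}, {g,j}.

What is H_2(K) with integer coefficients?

Fix the vertex order a < b < c < d < e < f < g < h < i < j and write every simplex with vertices in increasing order. Then dim K = 2 and the simplices of K are:

  0-simplices (10): a, b, c, d, e, f, g, h, i, j
  1-simplices (12): ac, ah, bi, bj, ch, df, dj, eg, ej, fj, gj, ij
  2-simplices (1): ach

giving chain groups C_0 ≅ Z^10, C_1 ≅ Z^12, C_2 ≅ Z^1.

Boundary ∂_1: C_1 → C_0 is given by ∂[p,q] = [q] − [p].
This gives a 10×12 integer matrix of rank 8; reducing to Smith normal form yields diagonal entries (1,1,1,1,1,1,1,1).

Boundary ∂_2: C_2 → C_1 acts by ∂[p,q,r] = [q,r] − [p,r] + [p,q]. For instance
  ∂ach = ch − ah + ac.
The 12×1 boundary matrix has rank 1 and Smith normal form diag(1).

Now H_k = ker ∂_k / im ∂_{k+1}, so:

  H_2: rank ker ∂_2 − rank ∂_3 = (1 − 1) − 0 = 0, and there is no ∂_3, so H_2 ≅ 0.

H_2 ≅ 0.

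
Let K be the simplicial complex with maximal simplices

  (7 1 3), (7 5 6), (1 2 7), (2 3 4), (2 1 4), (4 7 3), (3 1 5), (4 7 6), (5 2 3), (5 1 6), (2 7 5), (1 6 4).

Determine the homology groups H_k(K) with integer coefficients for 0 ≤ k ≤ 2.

Fix the vertex order 1 < 2 < 3 < 4 < 5 < 6 < 7 and write every simplex with vertices in increasing order. Then dim K = 2 and the simplices of K are:

  0-simplices (7): [1], [2], [3], [4], [5], [6], [7]
  1-simplices (18): [1,2], [1,3], [1,4], [1,5], [1,6], [1,7], [2,3], [2,4], [2,5], [2,7], [3,4], [3,5], [3,7], [4,6], [4,7], [5,6], [5,7], [6,7]
  2-simplices (12): [1,2,4], [1,2,7], [1,3,5], [1,3,7], [1,4,6], [1,5,6], [2,3,4], [2,3,5], [2,5,7], [3,4,7], [4,6,7], [5,6,7]

giving chain groups C_0 ≅ Z^7, C_1 ≅ Z^18, C_2 ≅ Z^12.

Boundary ∂_1: C_1 → C_0 maps an edge to its endpoints' difference, ∂[p,q] = q − p. For instance
  ∂[3,7] = [7] − [3].
As a 7×18 matrix over Z this has rank 6, with invariant factors (1,1,1,1,1,1).

∂_2: C_2 → C_1 maps a triangle to the signed sum of its edges. For instance
  ∂[1,2,4] = [2,4] − [1,4] + [1,2],
  ∂[2,3,5] = [3,5] − [2,5] + [2,3].
The 18×12 boundary matrix has rank 12 and Smith normal form diag(1,1,1,1,1,1,1,1,1,1,1,2).

Reading off H_k = ker ∂_k / im ∂_{k+1}:

  H_0: rank C_0 − rank ∂_1 = 7 − 6 = 1, and the invariant factors of ∂_1 are all 1, so H_0 = Z.
  H_1: rank ker ∂_1 − rank ∂_2 = (18 − 6) − 12 = 0, and ∂_2 has invariant factor 2 > 1, so H_1 = Z/2.
  H_2: rank ker ∂_2 − rank ∂_3 = (12 − 12) − 0 = 0, and there is no ∂_3, so H_2 = 0.

H_0 ≅ Z,  H_1 ≅ Z/2,  H_2 = 0.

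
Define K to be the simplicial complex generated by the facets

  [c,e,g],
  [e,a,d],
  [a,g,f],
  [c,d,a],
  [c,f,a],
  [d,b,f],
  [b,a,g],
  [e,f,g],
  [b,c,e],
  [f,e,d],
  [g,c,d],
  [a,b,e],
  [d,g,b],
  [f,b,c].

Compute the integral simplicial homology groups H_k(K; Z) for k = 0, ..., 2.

H_0 = Z,  H_1 = Z^2,  H_2 = Z.

K has 7 vertices, 21 edges, 14 triangles.
rank ∂_0 = 0, rank ∂_1 = 6 ⇒ b_0 = 7 − 0 − 6 = 1; all invariant factors of ∂_1 are 1 so no torsion. So H_0 ≅ Z.
rank ∂_1 = 6, rank ∂_2 = 13 ⇒ b_1 = 21 − 6 − 13 = 2; all invariant factors of ∂_2 are 1 so no torsion. So H_1 ≅ Z^2.
rank ∂_2 = 13, rank ∂_3 = 0 ⇒ b_2 = 14 − 13 − 0 = 1. So H_2 ≅ Z.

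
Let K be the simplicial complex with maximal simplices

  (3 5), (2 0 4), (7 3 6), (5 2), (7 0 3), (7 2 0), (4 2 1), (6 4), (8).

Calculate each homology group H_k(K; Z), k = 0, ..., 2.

We work with the vertex ordering 0 < 1 < 2 < 3 < 4 < 5 < 6 < 7 < 8. The simplices of K, each written with vertices in increasing order, are:

  0-simplices (9): [0], [1], [2], [3], [4], [5], [6], [7], [8]
  1-simplices (14): [0,2], [0,3], [0,4], [0,7], [1,2], [1,4], [2,4], [2,5], [2,7], [3,5], [3,6], [3,7], [4,6], [6,7]
  2-simplices (5): [0,2,4], [0,2,7], [0,3,7], [1,2,4], [3,6,7]

Hence C_0 ≅ Z^9, C_1 ≅ Z^14, C_2 ≅ Z^5.

The boundary map ∂_1: C_1 → C_0 is given by ∂[p,q] = [q] − [p].
As a 9×14 matrix over Z this has rank 7, with invariant factors (1,1,1,1,1,1,1).

Boundary ∂_2: C_2 → C_1 sends each 2-simplex [p,q,r] to [q,r] − [p,r] + [p,q]. For instance
  ∂[0,3,7] = [3,7] − [0,7] + [0,3],
  ∂[1,2,4] = [2,4] − [1,4] + [1,2].
The 14×5 boundary matrix has rank 5 and Smith normal form diag(1,1,1,1,1).

Now H_k = ker ∂_k / im ∂_{k+1}, so:

  H_0: rank C_0 − rank ∂_1 = 9 − 7 = 2, and the invariant factors of ∂_1 are all 1, so H_0 ≅ Z^2.
  H_1: rank ker ∂_1 − rank ∂_2 = (14 − 7) − 5 = 2, and the invariant factors of ∂_2 are all 1, so H_1 ≅ Z^2.
  H_2: rank ker ∂_2 − rank ∂_3 = (5 − 5) − 0 = 0, and there is no ∂_3, so H_2 ≅ 0.

As a check, the Euler characteristic is 9 − 14 + 5 = 0, which agrees with 2 − 2 + 0 = 0.

H_0 = Z^2,  H_1 = Z^2,  H_2 = 0.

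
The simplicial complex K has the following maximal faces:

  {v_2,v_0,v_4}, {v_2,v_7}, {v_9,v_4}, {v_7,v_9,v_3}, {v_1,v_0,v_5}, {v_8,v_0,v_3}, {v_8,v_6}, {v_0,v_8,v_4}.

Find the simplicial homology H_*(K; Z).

We work with the vertex ordering v_0 < v_1 < v_2 < v_3 < v_4 < v_5 < v_6 < v_7 < v_8 < v_9. The simplices of K, each written with vertices in increasing order, are:

  0-simplices (10): [v_0], [v_1], [v_2], [v_3], [v_4], [v_5], [v_6], [v_7], [v_8], [v_9]
  1-simplices (16): (16 of them)
  2-simplices (5): [v_0,v_1,v_5], [v_0,v_2,v_4], [v_0,v_3,v_8], [v_0,v_4,v_8], [v_3,v_7,v_9]

so the chain groups are C_0 ≅ Z^10, C_1 ≅ Z^16, C_2 ≅ Z^5.

The boundary map ∂_1: C_1 → C_0 maps an edge to its endpoints' difference, ∂[p,q] = q − p. For instance
  ∂[v_4,v_9] = [v_9] − [v_4].
The 10×16 boundary matrix has rank 9 and Smith normal form diag(1,1,1,1,1,1,1,1,1).

Boundary ∂_2: C_2 → C_1 acts by ∂[p,q,r] = [q,r] − [p,r] + [p,q]. For instance
  ∂[v_0,v_1,v_5] = [v_1,v_5] − [v_0,v_5] + [v_0,v_1],
  ∂[v_0,v_2,v_4] = [v_2,v_4] − [v_0,v_4] + [v_0,v_2].
This gives a 16×5 integer matrix of rank 5; reducing to Smith normal form yields diagonal entries (1,1,1,1,1).

Reading off H_k = ker ∂_k / im ∂_{k+1}:

  H_0: rank C_0 − rank ∂_1 = 10 − 9 = 1, and the invariant factors of ∂_1 are all 1, so H_0 ≅ Z.
  H_1: rank ker ∂_1 − rank ∂_2 = (16 − 9) − 5 = 2, and the invariant factors of ∂_2 are all 1, so H_1 ≅ Z^2.
  H_2: rank ker ∂_2 − rank ∂_3 = (5 − 5) − 0 = 0, and there is no ∂_3, so H_2 ≅ 0.

H_0 = Z,  H_1 = Z^2,  H_2 = 0.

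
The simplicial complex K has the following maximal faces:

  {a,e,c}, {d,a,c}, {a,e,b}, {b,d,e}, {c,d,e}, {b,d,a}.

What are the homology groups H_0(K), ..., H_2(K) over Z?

Order the vertices as a < b < c < d < e. Listing each simplex with vertices in this order, K has dimension 2 with simplices:

  0-simplices (5): a, b, c, d, e
  1-simplices (9): ab, ac, ad, ae, bd, be, cd, ce, de
  2-simplices (6): abd, abe, acd, ace, bde, cde

so the chain groups are C_0 ≅ Z^5, C_1 ≅ Z^9, C_2 ≅ Z^6.

∂_1: C_1 → C_0 maps an edge to its endpoints' difference, ∂[p,q] = q − p.
This gives a 5×9 integer matrix of rank 4; reducing to Smith normal form yields diagonal entries (1,1,1,1).

∂_2: C_2 → C_1 sends each 2-simplex [p,q,r] to [q,r] − [p,r] + [p,q]. For instance
  ∂abd = bd − ad + ab,
  ∂cde = de − ce + cd.
As a 9×6 matrix over Z this has rank 5, with invariant factors (1,1,1,1,1).

From H_k ≅ ker(∂_k) / im(∂_{k+1}) we obtain:

  H_0: rank C_0 − rank ∂_1 = 5 − 4 = 1, and the invariant factors of ∂_1 are all 1, so H_0 = Z.
  H_1: rank ker ∂_1 − rank ∂_2 = (9 − 4) − 5 = 0, and the invariant factors of ∂_2 are all 1, so H_1 = 0.
  H_2: rank ker ∂_2 − rank ∂_3 = (6 − 5) − 0 = 1, and there is no ∂_3, so H_2 = Z.

As a check, the Euler characteristic is 5 − 9 + 6 = 2, which agrees with 1 − 0 + 1 = 2.

H_0 = Z,  H_1 = 0,  H_2 = Z.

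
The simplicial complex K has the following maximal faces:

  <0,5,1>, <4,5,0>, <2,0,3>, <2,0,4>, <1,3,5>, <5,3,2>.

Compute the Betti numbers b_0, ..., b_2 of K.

Order the vertices as 0 < 1 < 2 < 3 < 4 < 5. Listing each simplex with vertices in this order, K has dimension 2 with simplices:

  0-simplices (6): [0], [1], [2], [3], [4], [5]
  1-simplices (12): [0,1], [0,2], [0,3], [0,4], [0,5], [1,3], [1,5], [2,3], [2,4], [2,5], [3,5], [4,5]
  2-simplices (6): [0,1,5], [0,2,3], [0,2,4], [0,4,5], [1,3,5], [2,3,5]

giving chain groups C_0 ≅ Z^6, C_1 ≅ Z^12, C_2 ≅ Z^6.

Boundary ∂_1: C_1 → C_0 sends each edge [p,q] (with p < q) to q − p. For instance
  ∂[2,3] = [3] − [2].
The 6×12 boundary matrix has rank 5 and Smith normal form diag(1,1,1,1,1).

Boundary ∂_2: C_2 → C_1 sends each 2-simplex [p,q,r] to [q,r] − [p,r] + [p,q]. For instance
  ∂[0,4,5] = [4,5] − [0,5] + [0,4],
  ∂[0,1,5] = [1,5] − [0,5] + [0,1].
The 12×6 boundary matrix has rank 6 and Smith normal form diag(1,1,1,1,1,1).

Computing H_k = (kernel of ∂_k) / (image of ∂_{k+1}):

  H_0: rank C_0 − rank ∂_1 = 6 − 5 = 1, and the invariant factors of ∂_1 are all 1, so H_0 = Z.
  H_1: rank ker ∂_1 − rank ∂_2 = (12 − 5) − 6 = 1, and the invariant factors of ∂_2 are all 1, so H_1 = Z.
  H_2: rank ker ∂_2 − rank ∂_3 = (6 − 6) − 0 = 0, and there is no ∂_3, so H_2 = 0.

As a check, the Euler characteristic is 6 − 12 + 6 = 0, which agrees with 1 − 1 + 0 = 0.

Hence the Betti numbers are b_0 = 1, b_1 = 1, b_2 = 0.

b_0 = 1, b_1 = 1, b_2 = 0.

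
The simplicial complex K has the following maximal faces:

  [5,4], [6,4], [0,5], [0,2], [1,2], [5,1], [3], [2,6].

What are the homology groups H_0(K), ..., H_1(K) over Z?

K has 7 vertices, 7 edges.
rank ∂_0 = 0, rank ∂_1 = 5 ⇒ b_0 = 7 − 0 − 5 = 2; all invariant factors of ∂_1 are 1 so no torsion. So H_0 ≅ Z^2.
rank ∂_1 = 5, rank ∂_2 = 0 ⇒ b_1 = 7 − 5 − 0 = 2. So H_1 ≅ Z^2.

H_0 = Z^2,  H_1 = Z^2.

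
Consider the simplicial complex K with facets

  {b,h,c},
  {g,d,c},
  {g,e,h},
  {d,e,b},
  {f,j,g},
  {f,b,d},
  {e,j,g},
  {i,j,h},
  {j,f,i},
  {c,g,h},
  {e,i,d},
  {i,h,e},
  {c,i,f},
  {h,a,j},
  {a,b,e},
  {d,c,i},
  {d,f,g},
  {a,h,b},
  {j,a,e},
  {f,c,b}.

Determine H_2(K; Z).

H_2 ≅ 0.

Take the total order a < b < c < d < e < f < g < h < i < j on the vertex set. Then K (dimension 2) consists of the simplices:

  0-simplices (10): a, b, c, d, e, f, g, h, i, j
  1-simplices (30): ab, ae, ah, aj, bc, bd, be, bf, bh, cd, cf, cg, ch, ci, de, df, dg, di, eg, eh, ei, ej, fg, fi, fj, gh, gj, hi, hj, ij
  2-simplices (20): abe, abh, aej, ahj, bcf, bch, bde, bdf, cdg, cdi, cfi, cgh, dei, dfg, egh, egj, ehi, fgj, fij, hij

Hence C_0 ≅ Z^10, C_1 ≅ Z^30, C_2 ≅ Z^20.

∂_1: C_1 → C_0 sends each edge [p,q] (with p < q) to q − p. For instance
  ∂hj = j − h.
The resulting 10×30 matrix has rank 9, and its Smith normal form has invariant factors (1,1,1,1,1,1,1,1,1).

∂_2: C_2 → C_1 acts by ∂[p,q,r] = [q,r] − [p,r] + [p,q]. For instance
  ∂fgj = gj − fj + fg,
  ∂egj = gj − ej + eg.
The 30×20 boundary matrix has rank 20 and Smith normal form diag(1,1,1,1,1,1,1,1,1,1,1,1,1,1,1,1,1,1,1,2).

From H_k ≅ ker(∂_k) / im(∂_{k+1}) we obtain:

  H_2: rank ker ∂_2 − rank ∂_3 = (20 − 20) − 0 = 0, and there is no ∂_3, so H_2 ≅ 0.

(K is a triangulation of the Klein bottle.)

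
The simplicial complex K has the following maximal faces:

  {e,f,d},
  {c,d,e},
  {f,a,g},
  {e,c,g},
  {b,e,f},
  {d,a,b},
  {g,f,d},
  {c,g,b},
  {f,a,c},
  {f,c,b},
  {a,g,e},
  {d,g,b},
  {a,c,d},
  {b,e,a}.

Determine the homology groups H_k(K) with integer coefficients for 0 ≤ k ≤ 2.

Order the vertices as a < b < c < d < e < f < g. Listing each simplex with vertices in this order, K has dimension 2 with simplices:

  0-simplices (7): a, b, c, d, e, f, g
  1-simplices (21): ab, ac, ad, ae, af, ag, bc, bd, be, bf, bg, cd, ce, cf, cg, de, df, dg, ef, eg, fg
  2-simplices (14): abd, abe, acd, acf, aeg, afg, bcf, bcg, bdg, bef, cde, ceg, def, dfg

Hence C_0 ≅ Z^7, C_1 ≅ Z^21, C_2 ≅ Z^14.

Boundary ∂_1: C_1 → C_0 maps an edge to its endpoints' difference, ∂[p,q] = q − p. For instance
  ∂ad = d − a.
The 7×21 boundary matrix has rank 6 and Smith normal form diag(1,1,1,1,1,1).

∂_2: C_2 → C_1 sends each 2-simplex [p,q,r] to [q,r] − [p,r] + [p,q]. For instance
  ∂dfg = fg − dg + df,
  ∂aeg = eg − ag + ae.
The resulting 21×14 matrix has rank 13, and its Smith normal form has invariant factors (1,1,1,1,1,1,1,1,1,1,1,1,1).

Now H_k = ker ∂_k / im ∂_{k+1}, so:

  H_0: rank C_0 − rank ∂_1 = 7 − 6 = 1, and the invariant factors of ∂_1 are all 1, so H_0 = Z.
  H_1: rank ker ∂_1 − rank ∂_2 = (21 − 6) − 13 = 2, and the invariant factors of ∂_2 are all 1, so H_1 = Z^2.
  H_2: rank ker ∂_2 − rank ∂_3 = (14 − 13) − 0 = 1, and there is no ∂_3, so H_2 = Z.

As a check, the Euler characteristic is 7 − 21 + 14 = 0, which agrees with 1 − 2 + 1 = 0.

H_0 = Z,  H_1 = Z^2,  H_2 = Z.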